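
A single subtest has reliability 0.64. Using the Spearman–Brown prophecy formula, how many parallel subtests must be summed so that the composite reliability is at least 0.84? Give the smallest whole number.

k ≥ ρ*(1−ρ₁)/(ρ₁(1−ρ*)) = 0.84·0.36 / (0.64·0.16) = 2.953.
Smallest integer k = 3.

3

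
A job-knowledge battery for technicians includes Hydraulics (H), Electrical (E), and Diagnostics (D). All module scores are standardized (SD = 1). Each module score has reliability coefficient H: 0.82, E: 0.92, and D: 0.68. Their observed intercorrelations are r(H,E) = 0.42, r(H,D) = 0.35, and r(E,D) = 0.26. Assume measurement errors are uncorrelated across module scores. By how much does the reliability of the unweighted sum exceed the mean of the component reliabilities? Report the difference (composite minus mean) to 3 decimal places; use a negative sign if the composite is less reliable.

0.079

Var(sum) = 3 + 2.06 = 5.06; true-score variance = 2.42 + 2.06 = 4.48; composite reliability = 0.8854.
Mean component reliability = 0.8067.
Difference = 0.8854 − 0.8067 = 0.079.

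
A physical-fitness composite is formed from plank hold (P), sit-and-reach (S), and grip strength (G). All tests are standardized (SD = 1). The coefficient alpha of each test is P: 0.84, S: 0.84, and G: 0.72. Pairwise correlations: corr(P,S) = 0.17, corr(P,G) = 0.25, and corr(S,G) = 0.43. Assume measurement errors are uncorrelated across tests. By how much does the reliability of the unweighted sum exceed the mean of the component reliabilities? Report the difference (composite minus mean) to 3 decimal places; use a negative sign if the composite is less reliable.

0.072

Var(sum) = 3 + 1.7 = 4.7; true-score variance = 2.4 + 1.7 = 4.1; composite reliability = 0.8723.
Mean component reliability = 0.8000.
Difference = 0.8723 − 0.8000 = 0.072.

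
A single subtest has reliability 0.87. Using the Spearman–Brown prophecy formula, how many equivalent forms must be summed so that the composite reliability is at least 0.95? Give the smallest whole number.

3

k ≥ ρ*(1−ρ₁)/(ρ₁(1−ρ*)) = 0.95·0.13 / (0.87·0.05) = 2.839.
Smallest integer k = 3.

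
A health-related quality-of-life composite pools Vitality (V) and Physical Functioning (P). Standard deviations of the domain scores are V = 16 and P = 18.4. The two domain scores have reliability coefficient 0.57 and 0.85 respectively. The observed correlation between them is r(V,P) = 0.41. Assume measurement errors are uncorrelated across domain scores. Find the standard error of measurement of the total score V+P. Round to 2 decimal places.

12.68

Var(total) = 594.56 + 241.408 = 835.968.
True-score variance = 433.696 + 241.408 = 675.104, so reliability = 0.8076.
Error variance = 835.968 − 675.104 = 160.864; SEM = √160.864 = 12.68.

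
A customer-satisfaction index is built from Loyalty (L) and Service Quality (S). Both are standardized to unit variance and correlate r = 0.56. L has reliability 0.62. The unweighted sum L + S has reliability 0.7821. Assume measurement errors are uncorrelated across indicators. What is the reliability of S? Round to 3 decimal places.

0.700

Var(L+S) = 2 + 2·0.56 = 3.120.
True-score variance = ρ_L + ρ_S + 2·0.56, so 0.7821 = (0.62 + ρ_S + 1.12) / 3.120.
ρ_S = 0.7821·3.120 − 0.62 − 1.12 = 0.700.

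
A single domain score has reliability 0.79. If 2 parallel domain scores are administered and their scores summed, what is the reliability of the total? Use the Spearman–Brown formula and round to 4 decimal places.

ρ_k = kρ / (1 + (k−1)ρ) = 2·0.79 / (1 + 1·0.79) = 1.580 / 1.790 = 0.8827.

0.8827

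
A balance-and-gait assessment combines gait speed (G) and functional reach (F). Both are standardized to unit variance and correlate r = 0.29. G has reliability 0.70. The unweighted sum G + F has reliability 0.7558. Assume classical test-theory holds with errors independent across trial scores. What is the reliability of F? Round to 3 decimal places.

0.670

Var(G+F) = 2 + 2·0.29 = 2.580.
True-score variance = ρ_G + ρ_F + 2·0.29, so 0.7558 = (0.70 + ρ_F + 0.58) / 2.580.
ρ_F = 0.7558·2.580 − 0.70 − 0.58 = 0.670.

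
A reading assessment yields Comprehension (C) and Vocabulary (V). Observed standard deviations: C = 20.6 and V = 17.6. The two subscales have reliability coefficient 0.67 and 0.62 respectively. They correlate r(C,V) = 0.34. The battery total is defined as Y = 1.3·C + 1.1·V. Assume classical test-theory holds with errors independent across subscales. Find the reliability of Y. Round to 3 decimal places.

Var(Y) = 1.3²·20.6² + 1.1²·17.6² + 2·[1.43·20.6·17.6·0.34] = 1091.98 + 352.553 = 1444.53.
Because errors are independent across components, Cov(Tᵢ,Tⱼ) = Cov(Xᵢ,Xⱼ); the off-diagonal part of the true-score variance is the same as above.
True-score variance = [1.3²·20.6²·0.67 + 1.1²·17.6²·0.62] + 352.553 = 712.885 + 352.553 = 1065.44.
Reliability = 1065.44 / 1444.53 = 0.738.

0.738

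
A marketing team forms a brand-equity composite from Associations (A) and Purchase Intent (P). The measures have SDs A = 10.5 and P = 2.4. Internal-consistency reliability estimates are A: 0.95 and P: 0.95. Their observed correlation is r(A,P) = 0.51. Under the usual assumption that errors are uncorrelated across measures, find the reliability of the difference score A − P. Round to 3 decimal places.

0.936

Var(A−P) = 10.5² + 2.4² − 2·10.5·2.4·0.51 = 116.01 − 25.704 = 90.306.
Because errors are independent across components, Cov(Tᵢ,Tⱼ) = Cov(Xᵢ,Xⱼ); the off-diagonal part of the true-score variance is the same as above.
True-score variance = [10.5²·0.95 + 2.4²·0.95] − 25.704 = 110.209 − 25.704 = 84.5055.
Reliability = 84.5055 / 90.306 = 0.936.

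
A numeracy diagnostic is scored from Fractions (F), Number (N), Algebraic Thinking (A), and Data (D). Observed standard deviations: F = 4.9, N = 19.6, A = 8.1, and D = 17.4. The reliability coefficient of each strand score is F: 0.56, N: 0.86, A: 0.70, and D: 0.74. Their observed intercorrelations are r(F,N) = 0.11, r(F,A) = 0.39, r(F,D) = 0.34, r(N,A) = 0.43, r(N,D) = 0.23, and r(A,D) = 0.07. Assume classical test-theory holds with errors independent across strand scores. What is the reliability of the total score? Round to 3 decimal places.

0.864

Var(F+N+A+D) = 4.9² + 19.6² + 8.1² + 17.4² + 2·[4.9·19.6·0.11 + 4.9·8.1·0.39 + 4.9·17.4·0.34 + 19.6·8.1·0.43 + 19.6·17.4·0.23 + 8.1·17.4·0.07] = 776.54 + 423.207 = 1199.75.
Under uncorrelated errors the observed covariances equal the true-score covariances, so only the own-variance terms attenuate.
True-score variance = [4.9²·0.56 + 19.6²·0.86 + 8.1²·0.70 + 17.4²·0.74] + 423.207 = 613.793 + 423.207 = 1037.
Reliability = 1037 / 1199.75 = 0.864.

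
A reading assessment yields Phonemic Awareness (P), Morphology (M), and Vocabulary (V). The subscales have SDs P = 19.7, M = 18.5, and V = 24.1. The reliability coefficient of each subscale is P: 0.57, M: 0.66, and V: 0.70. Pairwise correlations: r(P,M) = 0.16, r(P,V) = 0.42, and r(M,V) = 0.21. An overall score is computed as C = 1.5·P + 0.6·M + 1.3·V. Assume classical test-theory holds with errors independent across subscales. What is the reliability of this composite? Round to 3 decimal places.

Var(C) = 1.5²·19.7² + 0.6²·18.5² + 1.3²·24.1² + 2·[0.9·19.7·18.5·0.16 + 1.95·19.7·24.1·0.42 + 0.78·18.5·24.1·0.21] = 1977.98 + 1028.7 = 3006.68.
Because errors are independent across components, Cov(Tᵢ,Tⱼ) = Cov(Xᵢ,Xⱼ); the off-diagonal part of the true-score variance is the same as above.
True-score variance = [1.5²·19.7²·0.57 + 0.6²·18.5²·0.66 + 1.3²·24.1²·0.70] + 1028.7 = 1266.14 + 1028.7 = 2294.84.
Reliability = 2294.84 / 3006.68 = 0.763.

0.763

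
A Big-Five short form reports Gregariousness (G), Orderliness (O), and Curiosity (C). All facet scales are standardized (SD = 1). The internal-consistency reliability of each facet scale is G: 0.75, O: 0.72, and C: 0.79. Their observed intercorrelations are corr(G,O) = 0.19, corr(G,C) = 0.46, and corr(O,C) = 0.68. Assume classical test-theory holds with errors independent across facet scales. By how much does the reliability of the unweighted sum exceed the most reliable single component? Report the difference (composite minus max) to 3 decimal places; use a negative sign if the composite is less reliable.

Var(sum) = 3 + 2.66 = 5.66; true-score variance = 2.26 + 2.66 = 4.92; composite reliability = 0.8693.
Max component reliability = 0.7900.
Difference = 0.8693 − 0.7900 = 0.079.

0.079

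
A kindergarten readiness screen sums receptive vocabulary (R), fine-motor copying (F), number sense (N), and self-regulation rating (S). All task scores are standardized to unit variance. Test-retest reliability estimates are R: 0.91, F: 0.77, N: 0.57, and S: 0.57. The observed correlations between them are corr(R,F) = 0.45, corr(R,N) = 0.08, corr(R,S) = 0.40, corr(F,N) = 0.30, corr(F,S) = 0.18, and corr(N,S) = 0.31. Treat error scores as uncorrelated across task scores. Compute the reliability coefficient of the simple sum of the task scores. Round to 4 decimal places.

Var(R+F+N+S) = 4 + 2·[0.45 + 0.08 + 0.40 + 0.30 + 0.18 + 0.31] = 4 + 3.44 = 7.44.
Under uncorrelated errors the observed covariances equal the true-score covariances, so only the own-variance terms attenuate.
True-score variance = [0.91 + 0.77 + 0.57 + 0.57] + 3.44 = 2.82 + 3.44 = 6.26.
Reliability = 6.26 / 7.44 = 0.8414.

0.8414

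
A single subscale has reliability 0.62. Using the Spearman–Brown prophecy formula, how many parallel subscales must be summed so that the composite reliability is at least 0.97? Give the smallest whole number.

k ≥ ρ*(1−ρ₁)/(ρ₁(1−ρ*)) = 0.97·0.38 / (0.62·0.03) = 19.817.
Smallest integer k = 20.

20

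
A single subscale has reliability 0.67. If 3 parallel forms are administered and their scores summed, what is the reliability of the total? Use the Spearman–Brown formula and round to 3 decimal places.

0.859

ρ_k = kρ / (1 + (k−1)ρ) = 3·0.67 / (1 + 2·0.67) = 2.010 / 2.340 = 0.859.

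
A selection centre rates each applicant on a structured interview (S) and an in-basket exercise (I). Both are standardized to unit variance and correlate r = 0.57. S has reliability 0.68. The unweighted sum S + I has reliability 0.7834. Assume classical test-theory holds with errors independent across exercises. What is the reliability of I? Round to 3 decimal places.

0.640

Var(S+I) = 2 + 2·0.57 = 3.140.
True-score variance = ρ_S + ρ_I + 2·0.57, so 0.7834 = (0.68 + ρ_I + 1.14) / 3.140.
ρ_I = 0.7834·3.140 − 0.68 − 1.14 = 0.640.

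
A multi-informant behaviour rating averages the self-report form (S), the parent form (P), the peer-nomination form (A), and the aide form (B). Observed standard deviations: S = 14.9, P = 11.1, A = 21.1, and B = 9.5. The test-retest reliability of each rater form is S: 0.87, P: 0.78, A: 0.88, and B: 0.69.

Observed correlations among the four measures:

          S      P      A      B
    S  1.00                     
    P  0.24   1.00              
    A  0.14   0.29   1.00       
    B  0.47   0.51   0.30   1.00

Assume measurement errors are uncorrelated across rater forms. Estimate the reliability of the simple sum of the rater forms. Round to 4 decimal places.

0.9111

Var(S+P+A+B) = 14.9² + 11.1² + 21.1² + 9.5² + 2·[14.9·11.1·0.24 + 14.9·21.1·0.14 + 14.9·9.5·0.47 + 11.1·21.1·0.29 + 11.1·9.5·0.51 + 21.1·9.5·0.30] = 880.68 + 664.144 = 1544.82.
Because errors are independent across components, Cov(Tᵢ,Tⱼ) = Cov(Xᵢ,Xⱼ); the off-diagonal part of the true-score variance is the same as above.
True-score variance = [14.9²·0.87 + 11.1²·0.78 + 21.1²·0.88 + 9.5²·0.69] + 664.144 = 743.31 + 664.144 = 1407.45.
Reliability = 1407.45 / 1544.82 = 0.9111.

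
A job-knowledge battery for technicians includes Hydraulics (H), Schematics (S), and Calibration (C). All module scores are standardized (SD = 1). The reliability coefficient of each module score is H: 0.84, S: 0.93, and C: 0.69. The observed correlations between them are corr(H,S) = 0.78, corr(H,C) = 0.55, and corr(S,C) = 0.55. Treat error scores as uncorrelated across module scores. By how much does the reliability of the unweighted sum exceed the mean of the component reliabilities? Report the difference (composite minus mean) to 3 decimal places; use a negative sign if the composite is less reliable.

0.100

Var(sum) = 3 + 3.76 = 6.76; true-score variance = 2.46 + 3.76 = 6.22; composite reliability = 0.9201.
Mean component reliability = 0.8200.
Difference = 0.9201 − 0.8200 = 0.100.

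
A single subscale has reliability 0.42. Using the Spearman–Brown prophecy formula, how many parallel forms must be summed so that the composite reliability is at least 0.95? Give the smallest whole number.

27

k ≥ ρ*(1−ρ₁)/(ρ₁(1−ρ*)) = 0.95·0.58 / (0.42·0.05) = 26.238.
Smallest integer k = 27.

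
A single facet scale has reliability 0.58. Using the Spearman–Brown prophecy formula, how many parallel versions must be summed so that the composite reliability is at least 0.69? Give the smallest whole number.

2

k ≥ ρ*(1−ρ₁)/(ρ₁(1−ρ*)) = 0.69·0.42 / (0.58·0.31) = 1.612.
Smallest integer k = 2.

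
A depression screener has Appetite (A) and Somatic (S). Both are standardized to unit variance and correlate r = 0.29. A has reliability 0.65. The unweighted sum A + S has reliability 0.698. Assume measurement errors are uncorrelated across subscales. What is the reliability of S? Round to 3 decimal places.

Var(A+S) = 2 + 2·0.29 = 2.580.
True-score variance = ρ_A + ρ_S + 2·0.29, so 0.698 = (0.65 + ρ_S + 0.58) / 2.580.
ρ_S = 0.698·2.580 − 0.65 − 0.58 = 0.571.

0.571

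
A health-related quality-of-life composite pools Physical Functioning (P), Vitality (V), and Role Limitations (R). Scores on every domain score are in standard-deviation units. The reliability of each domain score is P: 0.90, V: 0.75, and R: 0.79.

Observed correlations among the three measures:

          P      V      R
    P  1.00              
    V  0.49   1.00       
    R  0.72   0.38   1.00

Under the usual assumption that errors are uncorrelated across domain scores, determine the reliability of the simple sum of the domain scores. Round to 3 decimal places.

Var(P+V+R) = 3 + 2·[0.49 + 0.72 + 0.38] = 3 + 3.18 = 6.18.
Under uncorrelated errors the observed covariances equal the true-score covariances, so only the own-variance terms attenuate.
True-score variance = [0.90 + 0.75 + 0.79] + 3.18 = 2.44 + 3.18 = 5.62.
Reliability = 5.62 / 6.18 = 0.909.

0.909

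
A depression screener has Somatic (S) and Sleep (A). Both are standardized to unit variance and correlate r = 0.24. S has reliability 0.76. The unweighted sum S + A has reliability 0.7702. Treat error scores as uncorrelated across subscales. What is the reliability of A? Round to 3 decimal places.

Var(S+A) = 2 + 2·0.24 = 2.480.
True-score variance = ρ_S + ρ_A + 2·0.24, so 0.7702 = (0.76 + ρ_A + 0.48) / 2.480.
ρ_A = 0.7702·2.480 − 0.76 − 0.48 = 0.670.

0.670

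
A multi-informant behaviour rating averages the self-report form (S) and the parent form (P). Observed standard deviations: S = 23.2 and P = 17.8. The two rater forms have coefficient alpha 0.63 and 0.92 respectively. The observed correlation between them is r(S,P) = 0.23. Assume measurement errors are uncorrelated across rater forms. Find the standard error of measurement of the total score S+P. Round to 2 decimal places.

14.98

Var(total) = 855.08 + 189.962 = 1045.04.
True-score variance = 630.584 + 189.962 = 820.546, so reliability = 0.7852.
Error variance = 1045.04 − 820.546 = 224.496; SEM = √224.496 = 14.98.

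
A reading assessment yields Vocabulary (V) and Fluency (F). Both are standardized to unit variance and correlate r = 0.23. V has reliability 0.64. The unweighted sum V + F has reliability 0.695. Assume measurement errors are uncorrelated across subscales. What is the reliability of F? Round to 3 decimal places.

Var(V+F) = 2 + 2·0.23 = 2.460.
True-score variance = ρ_V + ρ_F + 2·0.23, so 0.695 = (0.64 + ρ_F + 0.46) / 2.460.
ρ_F = 0.695·2.460 − 0.64 − 0.46 = 0.610.

0.610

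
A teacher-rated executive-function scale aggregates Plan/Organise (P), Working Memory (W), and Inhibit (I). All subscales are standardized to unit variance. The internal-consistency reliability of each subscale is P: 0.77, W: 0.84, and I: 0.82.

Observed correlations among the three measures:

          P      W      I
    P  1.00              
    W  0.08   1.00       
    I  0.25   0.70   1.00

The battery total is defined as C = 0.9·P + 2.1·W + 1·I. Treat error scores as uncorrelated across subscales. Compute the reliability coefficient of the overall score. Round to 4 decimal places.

Var(C) = 0.9² + 2.1² + 1 + 2·[1.89·0.08 + 0.9·0.25 + 2.1·0.70] = 6.22 + 3.6924 = 9.9124.
Because errors are independent across components, Cov(Tᵢ,Tⱼ) = Cov(Xᵢ,Xⱼ); the off-diagonal part of the true-score variance is the same as above.
True-score variance = [0.9²·0.77 + 2.1²·0.84 + 0.82] + 3.6924 = 5.1481 + 3.6924 = 8.8405.
Reliability = 8.8405 / 9.9124 = 0.8919.

0.8919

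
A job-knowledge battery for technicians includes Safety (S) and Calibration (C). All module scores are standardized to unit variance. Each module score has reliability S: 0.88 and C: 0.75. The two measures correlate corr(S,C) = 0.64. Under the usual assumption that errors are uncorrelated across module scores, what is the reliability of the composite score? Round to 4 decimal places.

0.8872

Var(S+C) = 2 + 2·[0.64] = 2 + 1.28 = 3.28.
With uncorrelated errors the cross-covariances are all true-score covariance, so they carry over unchanged; only the diagonal terms shrink to ρᵢσᵢ².
True-score variance = [0.88 + 0.75] + 1.28 = 1.63 + 1.28 = 2.91.
Reliability = 2.91 / 3.28 = 0.8872.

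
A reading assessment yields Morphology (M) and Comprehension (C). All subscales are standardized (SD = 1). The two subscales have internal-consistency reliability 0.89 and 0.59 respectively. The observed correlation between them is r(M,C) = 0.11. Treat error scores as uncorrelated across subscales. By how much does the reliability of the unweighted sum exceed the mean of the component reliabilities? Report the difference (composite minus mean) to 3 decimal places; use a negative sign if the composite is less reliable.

Var(sum) = 2 + 0.22 = 2.22; true-score variance = 1.48 + 0.22 = 1.7; composite reliability = 0.7658.
Mean component reliability = 0.7400.
Difference = 0.7658 − 0.7400 = 0.026.

0.026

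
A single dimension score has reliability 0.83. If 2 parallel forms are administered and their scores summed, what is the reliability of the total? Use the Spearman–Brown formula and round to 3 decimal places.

ρ_k = kρ / (1 + (k−1)ρ) = 2·0.83 / (1 + 1·0.83) = 1.660 / 1.830 = 0.907.

0.907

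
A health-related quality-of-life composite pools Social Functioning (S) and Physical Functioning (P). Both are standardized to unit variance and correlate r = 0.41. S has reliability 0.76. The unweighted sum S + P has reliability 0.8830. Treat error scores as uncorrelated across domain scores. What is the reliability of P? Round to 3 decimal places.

0.910

Var(S+P) = 2 + 2·0.41 = 2.820.
True-score variance = ρ_S + ρ_P + 2·0.41, so 0.8830 = (0.76 + ρ_P + 0.82) / 2.820.
ρ_P = 0.8830·2.820 − 0.76 − 0.82 = 0.910.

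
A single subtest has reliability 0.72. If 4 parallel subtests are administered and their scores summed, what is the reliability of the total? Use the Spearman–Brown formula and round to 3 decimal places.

ρ_k = kρ / (1 + (k−1)ρ) = 4·0.72 / (1 + 3·0.72) = 2.880 / 3.160 = 0.911.

0.911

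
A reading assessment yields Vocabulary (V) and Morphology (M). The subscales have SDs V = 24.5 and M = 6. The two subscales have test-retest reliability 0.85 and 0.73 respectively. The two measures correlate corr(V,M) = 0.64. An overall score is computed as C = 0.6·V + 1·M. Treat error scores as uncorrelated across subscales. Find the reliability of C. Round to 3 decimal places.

Var(C) = 0.6²·24.5² + 6² + 2·[0.6·24.5·6·0.64] = 252.09 + 112.896 = 364.986.
With uncorrelated errors the cross-covariances are all true-score covariance, so they carry over unchanged; only the diagonal terms shrink to ρᵢσᵢ².
True-score variance = [0.6²·24.5²·0.85 + 6²·0.73] + 112.896 = 209.957 + 112.896 = 322.852.
Reliability = 322.852 / 364.986 = 0.885.

0.885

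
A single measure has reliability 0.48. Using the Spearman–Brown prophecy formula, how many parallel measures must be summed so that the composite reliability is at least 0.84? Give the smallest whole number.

6

k ≥ ρ*(1−ρ₁)/(ρ₁(1−ρ*)) = 0.84·0.52 / (0.48·0.16) = 5.688.
Smallest integer k = 6.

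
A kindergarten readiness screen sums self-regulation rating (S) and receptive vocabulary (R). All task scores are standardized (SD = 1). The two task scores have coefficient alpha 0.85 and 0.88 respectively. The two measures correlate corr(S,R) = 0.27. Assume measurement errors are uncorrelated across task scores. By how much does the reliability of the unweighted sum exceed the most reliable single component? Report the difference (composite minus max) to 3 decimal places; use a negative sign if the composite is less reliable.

0.014

Var(sum) = 2 + 0.54 = 2.54; true-score variance = 1.73 + 0.54 = 2.27; composite reliability = 0.8937.
Max component reliability = 0.8800.
Difference = 0.8937 − 0.8800 = 0.014.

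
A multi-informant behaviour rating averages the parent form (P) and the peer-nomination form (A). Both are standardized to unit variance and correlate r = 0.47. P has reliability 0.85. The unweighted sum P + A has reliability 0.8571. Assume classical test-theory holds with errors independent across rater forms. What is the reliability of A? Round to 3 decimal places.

Var(P+A) = 2 + 2·0.47 = 2.940.
True-score variance = ρ_P + ρ_A + 2·0.47, so 0.8571 = (0.85 + ρ_A + 0.94) / 2.940.
ρ_A = 0.8571·2.940 − 0.85 − 0.94 = 0.730.

0.730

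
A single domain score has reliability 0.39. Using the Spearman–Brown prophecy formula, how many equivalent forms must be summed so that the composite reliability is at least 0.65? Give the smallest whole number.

3

k ≥ ρ*(1−ρ₁)/(ρ₁(1−ρ*)) = 0.65·0.61 / (0.39·0.35) = 2.905.
Smallest integer k = 3.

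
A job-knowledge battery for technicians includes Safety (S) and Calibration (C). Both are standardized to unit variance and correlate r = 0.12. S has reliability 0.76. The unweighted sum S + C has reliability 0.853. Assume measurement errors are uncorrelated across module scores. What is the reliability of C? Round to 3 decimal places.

0.911

Var(S+C) = 2 + 2·0.12 = 2.240.
True-score variance = ρ_S + ρ_C + 2·0.12, so 0.853 = (0.76 + ρ_C + 0.24) / 2.240.
ρ_C = 0.853·2.240 − 0.76 − 0.24 = 0.911.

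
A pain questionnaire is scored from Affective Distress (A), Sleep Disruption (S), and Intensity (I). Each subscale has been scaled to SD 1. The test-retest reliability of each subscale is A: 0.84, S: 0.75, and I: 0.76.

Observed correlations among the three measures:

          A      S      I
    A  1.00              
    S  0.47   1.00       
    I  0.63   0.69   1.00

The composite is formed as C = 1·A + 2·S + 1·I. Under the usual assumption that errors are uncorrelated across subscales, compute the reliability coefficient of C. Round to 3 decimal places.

Var(C) = 1 + 2² + 1 + 2·[2·0.47 + 0.63 + 2·0.69] = 6 + 5.9 = 11.9.
Because errors are independent across components, Cov(Tᵢ,Tⱼ) = Cov(Xᵢ,Xⱼ); the off-diagonal part of the true-score variance is the same as above.
True-score variance = [0.84 + 2²·0.75 + 0.76] + 5.9 = 4.6 + 5.9 = 10.5.
Reliability = 10.5 / 11.9 = 0.882.

0.882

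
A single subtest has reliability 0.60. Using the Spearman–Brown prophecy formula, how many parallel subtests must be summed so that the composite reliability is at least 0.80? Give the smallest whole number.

k ≥ ρ*(1−ρ₁)/(ρ₁(1−ρ*)) = 0.80·0.40 / (0.60·0.20) = 2.667.
Smallest integer k = 3.

3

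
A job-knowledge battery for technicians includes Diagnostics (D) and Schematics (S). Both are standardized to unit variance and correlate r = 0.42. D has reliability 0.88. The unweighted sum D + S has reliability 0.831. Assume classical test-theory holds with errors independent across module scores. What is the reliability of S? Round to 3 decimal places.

Var(D+S) = 2 + 2·0.42 = 2.840.
True-score variance = ρ_D + ρ_S + 2·0.42, so 0.831 = (0.88 + ρ_S + 0.84) / 2.840.
ρ_S = 0.831·2.840 − 0.88 − 0.84 = 0.640.

0.640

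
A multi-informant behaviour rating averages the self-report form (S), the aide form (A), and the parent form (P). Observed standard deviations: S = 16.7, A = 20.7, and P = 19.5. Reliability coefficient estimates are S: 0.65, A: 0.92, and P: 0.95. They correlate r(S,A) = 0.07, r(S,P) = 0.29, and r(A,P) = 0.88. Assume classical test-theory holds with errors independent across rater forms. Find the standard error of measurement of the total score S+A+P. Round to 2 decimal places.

Var(total) = 1087.63 + 947.698 = 2035.33.
True-score variance = 936.727 + 947.698 = 1884.42, so reliability = 0.9259.
Error variance = 2035.33 − 1884.42 = 150.903; SEM = √150.903 = 12.28.

12.28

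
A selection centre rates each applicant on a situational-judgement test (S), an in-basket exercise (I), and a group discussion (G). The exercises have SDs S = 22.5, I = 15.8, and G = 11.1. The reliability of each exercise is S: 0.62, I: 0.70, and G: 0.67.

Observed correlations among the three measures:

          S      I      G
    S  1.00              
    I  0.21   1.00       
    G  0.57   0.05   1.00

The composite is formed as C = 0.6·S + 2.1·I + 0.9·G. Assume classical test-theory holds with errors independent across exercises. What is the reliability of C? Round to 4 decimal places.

Var(C) = 0.6²·22.5² + 2.1²·15.8² + 0.9²·11.1² + 2·[1.26·22.5·15.8·0.21 + 0.54·22.5·11.1·0.57 + 1.89·15.8·11.1·0.05] = 1382.96 + 375.024 = 1757.99.
Because errors are independent across components, Cov(Tᵢ,Tⱼ) = Cov(Xᵢ,Xⱼ); the off-diagonal part of the true-score variance is the same as above.
True-score variance = [0.6²·22.5²·0.62 + 2.1²·15.8²·0.70 + 0.9²·11.1²·0.67] + 375.024 = 950.5 + 375.024 = 1325.52.
Reliability = 1325.52 / 1757.99 = 0.7540.

0.7540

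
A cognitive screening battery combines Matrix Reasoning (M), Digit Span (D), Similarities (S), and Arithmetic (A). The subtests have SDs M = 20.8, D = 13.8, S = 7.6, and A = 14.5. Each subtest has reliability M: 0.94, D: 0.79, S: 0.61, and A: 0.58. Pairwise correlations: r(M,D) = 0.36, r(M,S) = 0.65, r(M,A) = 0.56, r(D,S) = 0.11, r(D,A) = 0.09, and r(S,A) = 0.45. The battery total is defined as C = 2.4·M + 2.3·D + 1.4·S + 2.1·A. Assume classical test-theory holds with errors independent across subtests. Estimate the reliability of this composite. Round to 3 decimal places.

0.908

Var(C) = 2.4²·20.8² + 2.3²·13.8² + 1.4²·7.6² + 2.1²·14.5² + 2·[5.52·20.8·13.8·0.36 + 3.36·20.8·7.6·0.65 + 5.04·20.8·14.5·0.56 + 3.22·13.8·7.6·0.11 + 4.83·13.8·14.5·0.09 + 2.94·7.6·14.5·0.45] = 4539.85 + 4073.63 = 8613.48.
With uncorrelated errors the cross-covariances are all true-score covariance, so they carry over unchanged; only the diagonal terms shrink to ρᵢσᵢ².
True-score variance = [2.4²·20.8²·0.94 + 2.3²·13.8²·0.79 + 1.4²·7.6²·0.61 + 2.1²·14.5²·0.58] + 4073.63 = 3745.19 + 4073.63 = 7818.82.
Reliability = 7818.82 / 8613.48 = 0.908.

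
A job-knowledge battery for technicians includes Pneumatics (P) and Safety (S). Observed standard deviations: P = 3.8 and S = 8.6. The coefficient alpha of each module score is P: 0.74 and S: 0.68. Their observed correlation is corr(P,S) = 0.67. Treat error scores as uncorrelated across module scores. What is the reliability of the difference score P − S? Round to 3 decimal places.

Var(P−S) = 3.8² + 8.6² − 2·3.8·8.6·0.67 = 88.4 − 43.7912 = 44.6088.
Under uncorrelated errors the observed covariances equal the true-score covariances, so only the own-variance terms attenuate.
True-score variance = [3.8²·0.74 + 8.6²·0.68] − 43.7912 = 60.9784 − 43.7912 = 17.1872.
Reliability = 17.1872 / 44.6088 = 0.385.

0.385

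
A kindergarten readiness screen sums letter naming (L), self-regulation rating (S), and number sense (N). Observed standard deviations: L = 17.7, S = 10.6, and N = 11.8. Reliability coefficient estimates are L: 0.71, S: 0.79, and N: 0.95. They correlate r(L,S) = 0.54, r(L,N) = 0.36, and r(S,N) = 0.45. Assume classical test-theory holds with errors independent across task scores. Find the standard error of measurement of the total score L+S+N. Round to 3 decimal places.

Var(total) = 564.89 + 465.581 = 1030.47.
True-score variance = 443.478 + 465.581 = 909.059, so reliability = 0.8822.
Error variance = 1030.47 − 909.059 = 121.412; SEM = √121.412 = 11.019.

11.019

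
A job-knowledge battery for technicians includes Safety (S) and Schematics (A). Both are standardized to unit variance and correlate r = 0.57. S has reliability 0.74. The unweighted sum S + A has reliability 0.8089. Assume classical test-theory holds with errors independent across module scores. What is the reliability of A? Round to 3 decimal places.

Var(S+A) = 2 + 2·0.57 = 3.140.
True-score variance = ρ_S + ρ_A + 2·0.57, so 0.8089 = (0.74 + ρ_A + 1.14) / 3.140.
ρ_A = 0.8089·3.140 − 0.74 − 1.14 = 0.660.

0.660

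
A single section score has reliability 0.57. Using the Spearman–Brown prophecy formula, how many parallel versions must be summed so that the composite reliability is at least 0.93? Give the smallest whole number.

11

k ≥ ρ*(1−ρ₁)/(ρ₁(1−ρ*)) = 0.93·0.43 / (0.57·0.07) = 10.023.
Smallest integer k = 11.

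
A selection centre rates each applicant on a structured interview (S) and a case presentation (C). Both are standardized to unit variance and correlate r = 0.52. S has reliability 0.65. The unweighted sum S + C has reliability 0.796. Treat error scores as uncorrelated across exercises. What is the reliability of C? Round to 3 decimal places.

0.730

Var(S+C) = 2 + 2·0.52 = 3.040.
True-score variance = ρ_S + ρ_C + 2·0.52, so 0.796 = (0.65 + ρ_C + 1.04) / 3.040.
ρ_C = 0.796·3.040 − 0.65 − 1.04 = 0.730.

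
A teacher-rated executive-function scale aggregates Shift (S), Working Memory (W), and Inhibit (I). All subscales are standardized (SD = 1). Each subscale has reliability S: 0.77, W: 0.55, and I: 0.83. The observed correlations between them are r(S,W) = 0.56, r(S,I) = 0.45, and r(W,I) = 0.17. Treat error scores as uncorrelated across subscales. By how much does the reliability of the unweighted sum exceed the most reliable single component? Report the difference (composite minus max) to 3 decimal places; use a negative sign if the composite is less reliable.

Var(sum) = 3 + 2.36 = 5.36; true-score variance = 2.15 + 2.36 = 4.51; composite reliability = 0.8414.
Max component reliability = 0.8300.
Difference = 0.8414 − 0.8300 = 0.011.

0.011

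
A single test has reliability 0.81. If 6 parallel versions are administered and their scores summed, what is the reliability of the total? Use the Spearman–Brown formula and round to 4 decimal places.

0.9624

ρ_k = kρ / (1 + (k−1)ρ) = 6·0.81 / (1 + 5·0.81) = 4.860 / 5.050 = 0.9624.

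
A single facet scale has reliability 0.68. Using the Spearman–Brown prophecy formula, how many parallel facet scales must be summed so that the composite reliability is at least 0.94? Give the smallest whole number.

8

k ≥ ρ*(1−ρ₁)/(ρ₁(1−ρ*)) = 0.94·0.32 / (0.68·0.06) = 7.373.
Smallest integer k = 8.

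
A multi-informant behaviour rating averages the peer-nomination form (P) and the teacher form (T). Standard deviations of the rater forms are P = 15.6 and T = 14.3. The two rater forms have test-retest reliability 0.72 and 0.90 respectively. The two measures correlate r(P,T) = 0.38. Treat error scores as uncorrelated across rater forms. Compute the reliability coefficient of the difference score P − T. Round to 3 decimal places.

0.682

Var(P−T) = 15.6² + 14.3² − 2·15.6·14.3·0.38 = 447.85 − 169.541 = 278.309.
Under uncorrelated errors the observed covariances equal the true-score covariances, so only the own-variance terms attenuate.
True-score variance = [15.6²·0.72 + 14.3²·0.90] − 169.541 = 359.26 − 169.541 = 189.719.
Reliability = 189.719 / 278.309 = 0.682.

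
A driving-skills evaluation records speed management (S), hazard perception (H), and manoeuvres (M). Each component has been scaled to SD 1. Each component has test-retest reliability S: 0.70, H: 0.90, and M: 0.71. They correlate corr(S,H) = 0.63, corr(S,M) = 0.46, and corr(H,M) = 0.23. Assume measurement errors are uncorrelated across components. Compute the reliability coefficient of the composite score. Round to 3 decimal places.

0.878

Var(S+H+M) = 3 + 2·[0.63 + 0.46 + 0.23] = 3 + 2.64 = 5.64.
With uncorrelated errors the cross-covariances are all true-score covariance, so they carry over unchanged; only the diagonal terms shrink to ρᵢσᵢ².
True-score variance = [0.70 + 0.90 + 0.71] + 2.64 = 2.31 + 2.64 = 4.95.
Reliability = 4.95 / 5.64 = 0.878.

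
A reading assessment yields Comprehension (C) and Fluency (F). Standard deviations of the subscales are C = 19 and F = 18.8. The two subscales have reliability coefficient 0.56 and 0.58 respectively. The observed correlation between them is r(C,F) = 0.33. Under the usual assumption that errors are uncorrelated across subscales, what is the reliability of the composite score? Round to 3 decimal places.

Var(C+F) = 19² + 18.8² + 2·[19·18.8·0.33] = 714.44 + 235.752 = 950.192.
Because errors are independent across components, Cov(Tᵢ,Tⱼ) = Cov(Xᵢ,Xⱼ); the off-diagonal part of the true-score variance is the same as above.
True-score variance = [19²·0.56 + 18.8²·0.58] + 235.752 = 407.155 + 235.752 = 642.907.
Reliability = 642.907 / 950.192 = 0.677.

0.677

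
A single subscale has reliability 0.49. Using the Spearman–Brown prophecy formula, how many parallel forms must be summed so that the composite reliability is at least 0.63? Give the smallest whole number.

k ≥ ρ*(1−ρ₁)/(ρ₁(1−ρ*)) = 0.63·0.51 / (0.49·0.37) = 1.772.
Smallest integer k = 2.

2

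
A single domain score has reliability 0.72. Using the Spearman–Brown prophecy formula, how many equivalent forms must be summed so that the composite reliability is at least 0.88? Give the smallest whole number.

3

k ≥ ρ*(1−ρ₁)/(ρ₁(1−ρ*)) = 0.88·0.28 / (0.72·0.12) = 2.852.
Smallest integer k = 3.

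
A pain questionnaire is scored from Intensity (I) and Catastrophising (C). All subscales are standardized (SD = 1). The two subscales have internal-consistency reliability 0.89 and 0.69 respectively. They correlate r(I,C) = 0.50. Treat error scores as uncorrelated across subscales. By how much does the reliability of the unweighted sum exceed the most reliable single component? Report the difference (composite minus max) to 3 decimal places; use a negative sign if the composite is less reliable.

Var(sum) = 2 + 1 = 3; true-score variance = 1.58 + 1 = 2.58; composite reliability = 0.8600.
Max component reliability = 0.8900.
Difference = 0.8600 − 0.8900 = -0.030.

-0.030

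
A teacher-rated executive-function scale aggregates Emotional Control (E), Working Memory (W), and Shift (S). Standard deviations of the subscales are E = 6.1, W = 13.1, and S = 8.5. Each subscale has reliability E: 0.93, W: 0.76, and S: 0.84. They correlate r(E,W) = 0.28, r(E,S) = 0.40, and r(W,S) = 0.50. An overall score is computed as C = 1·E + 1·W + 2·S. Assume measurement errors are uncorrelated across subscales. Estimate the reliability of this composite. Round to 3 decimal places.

0.894

Var(C) = 6.1² + 13.1² + 2²·8.5² + 2·[6.1·13.1·0.28 + 2·6.1·8.5·0.40 + 2·13.1·8.5·0.50] = 497.82 + 350.41 = 848.23.
Under uncorrelated errors the observed covariances equal the true-score covariances, so only the own-variance terms attenuate.
True-score variance = [6.1²·0.93 + 13.1²·0.76 + 2²·8.5²·0.84] + 350.41 = 407.789 + 350.41 = 758.198.
Reliability = 758.198 / 848.23 = 0.894.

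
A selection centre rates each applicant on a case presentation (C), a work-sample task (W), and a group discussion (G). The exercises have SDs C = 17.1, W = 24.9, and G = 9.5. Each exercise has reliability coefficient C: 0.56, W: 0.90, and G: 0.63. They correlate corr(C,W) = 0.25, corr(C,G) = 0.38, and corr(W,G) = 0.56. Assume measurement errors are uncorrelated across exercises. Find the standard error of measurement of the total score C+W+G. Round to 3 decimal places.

14.968

Var(total) = 1002.67 + 601.293 = 1603.96.
True-score variance = 778.616 + 601.293 = 1379.91, so reliability = 0.8603.
Error variance = 1603.96 − 1379.91 = 224.054; SEM = √224.054 = 14.968.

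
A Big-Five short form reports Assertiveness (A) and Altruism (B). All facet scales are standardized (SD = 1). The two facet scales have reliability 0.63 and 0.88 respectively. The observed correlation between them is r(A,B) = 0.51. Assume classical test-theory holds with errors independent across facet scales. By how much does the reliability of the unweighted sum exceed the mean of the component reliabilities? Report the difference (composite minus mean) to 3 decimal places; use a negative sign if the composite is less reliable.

0.083

Var(sum) = 2 + 1.02 = 3.02; true-score variance = 1.51 + 1.02 = 2.53; composite reliability = 0.8377.
Mean component reliability = 0.7550.
Difference = 0.8377 − 0.7550 = 0.083.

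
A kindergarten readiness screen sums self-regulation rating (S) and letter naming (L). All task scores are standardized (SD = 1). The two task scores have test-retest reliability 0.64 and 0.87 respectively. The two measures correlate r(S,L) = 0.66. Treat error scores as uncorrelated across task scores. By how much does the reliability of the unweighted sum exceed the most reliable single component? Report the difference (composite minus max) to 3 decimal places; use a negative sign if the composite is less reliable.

Var(sum) = 2 + 1.32 = 3.32; true-score variance = 1.51 + 1.32 = 2.83; composite reliability = 0.8524.
Max component reliability = 0.8700.
Difference = 0.8524 − 0.8700 = -0.018.

-0.018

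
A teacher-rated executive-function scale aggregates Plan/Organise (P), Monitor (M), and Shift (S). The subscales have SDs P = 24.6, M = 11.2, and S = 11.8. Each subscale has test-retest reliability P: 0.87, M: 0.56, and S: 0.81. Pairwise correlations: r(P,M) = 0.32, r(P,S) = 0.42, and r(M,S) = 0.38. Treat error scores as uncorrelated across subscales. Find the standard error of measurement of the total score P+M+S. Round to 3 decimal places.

Var(total) = 869.84 + 520.61 = 1390.45.
True-score variance = 709.52 + 520.61 = 1230.13, so reliability = 0.8847.
Error variance = 1390.45 − 1230.13 = 160.32; SEM = √160.32 = 12.662.

12.662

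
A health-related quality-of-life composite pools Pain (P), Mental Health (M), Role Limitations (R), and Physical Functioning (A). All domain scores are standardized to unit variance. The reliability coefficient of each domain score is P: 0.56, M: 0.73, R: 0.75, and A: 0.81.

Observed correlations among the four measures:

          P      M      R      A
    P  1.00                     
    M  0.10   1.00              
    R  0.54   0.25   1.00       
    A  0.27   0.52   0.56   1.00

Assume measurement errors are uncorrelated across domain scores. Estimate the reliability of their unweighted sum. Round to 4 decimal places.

0.8644

Var(P+M+R+A) = 4 + 2·[0.10 + 0.54 + 0.27 + 0.25 + 0.52 + 0.56] = 4 + 4.48 = 8.48.
With uncorrelated errors the cross-covariances are all true-score covariance, so they carry over unchanged; only the diagonal terms shrink to ρᵢσᵢ².
True-score variance = [0.56 + 0.73 + 0.75 + 0.81] + 4.48 = 2.85 + 4.48 = 7.33.
Reliability = 7.33 / 8.48 = 0.8644.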